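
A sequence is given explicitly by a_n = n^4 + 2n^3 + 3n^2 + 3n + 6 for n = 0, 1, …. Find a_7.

3261

a_7 = 1·7^4 + 2·7^3 + 3·7^2 + 3·7 + 6 = 3261.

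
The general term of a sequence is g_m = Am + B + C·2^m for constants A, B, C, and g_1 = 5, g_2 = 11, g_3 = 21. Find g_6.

139

At m = 1, 2, 3: A + B + 2C = 5; 2A + B + 4C = 11; 3A + B + 8C = 21.
Subtracting the first from the second: A + 2C = 6.
Subtracting the second from the third: A + 4C = 10.
Solving: C = 2, A = 2, then B = -1.
Hence g_6 = 2·6 + (-1) + 2·64 = 139.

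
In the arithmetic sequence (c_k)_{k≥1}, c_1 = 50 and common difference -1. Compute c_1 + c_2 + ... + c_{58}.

1247

c_k = 50 + (k - 1)·(-1).
c_{58} = -7; S = 58·(50 + (-7))/2 = 1247.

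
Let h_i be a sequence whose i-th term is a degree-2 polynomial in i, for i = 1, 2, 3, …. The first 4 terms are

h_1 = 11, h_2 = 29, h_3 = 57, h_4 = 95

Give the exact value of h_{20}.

1st diffs: 18, 28, 38.
2nd diffs: 10, 10 (constant).
Newton forward-difference form: h_i = 11 + 18·C(i-1,1) + 10·C(i-1,2).
At i = 20: i-1 = 19, so h_{20} = 11 + 342 + 1710 = 2063.

2063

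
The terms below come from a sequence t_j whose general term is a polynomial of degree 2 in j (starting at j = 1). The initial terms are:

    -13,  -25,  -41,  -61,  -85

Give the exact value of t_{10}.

-265

1st diffs: -12, -16, -20, -24.
2nd diffs: -4, -4, -4 (constant).
Newton forward-difference form: t_j = -13 + (-12)·C(j-1,1) + (-4)·C(j-1,2).
At j = 10: j-1 = 9, so t_{10} = -13 - 108 - 144 = -265.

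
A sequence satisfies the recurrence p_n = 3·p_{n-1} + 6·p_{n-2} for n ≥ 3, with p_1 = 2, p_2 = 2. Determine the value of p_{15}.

Iterate the recurrence:
p_3 = 18;  p_4 = 66;  p_5 = 306;  …;  p_{12} = 9219906;  p_{13} = 40312242;  p_{14} = 176256162;  p_{15} = 770641938.

770641938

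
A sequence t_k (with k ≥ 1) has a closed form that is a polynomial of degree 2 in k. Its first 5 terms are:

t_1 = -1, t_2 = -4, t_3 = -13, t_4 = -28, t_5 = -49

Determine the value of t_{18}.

-868

1st diffs: -3, -9, -15, -21.
2nd diffs: -6, -6, -6 (constant).
Newton forward-difference form: t_k = -1 + (-3)·C(k-1,1) + (-6)·C(k-1,2).
At k = 18: k-1 = 17, so t_{18} = -1 - 51 - 816 = -868.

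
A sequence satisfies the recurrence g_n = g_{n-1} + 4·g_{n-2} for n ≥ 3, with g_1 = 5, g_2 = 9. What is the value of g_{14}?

833049

Compute successive terms:
g_3 = 29;  g_4 = 65;  g_5 = 181;  …;  g_{11} = 49661;  g_{12} = 126881;  g_{13} = 325525;  g_{14} = 833049.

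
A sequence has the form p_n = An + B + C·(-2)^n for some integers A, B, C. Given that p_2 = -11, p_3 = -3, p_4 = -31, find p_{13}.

8141

At n = 2, 3, 4: 2A + B + 4C = -11; 3A + B - 8C = -3; 4A + B + 16C = -31.
Subtracting the first from the second: A - 12C = 8.
Subtracting the second from the third: A + 24C = -28.
Solving: C = -1, A = -4, then B = 1.
So p_n = -4·n + 1 + (-1)·(-2)^n; at n=13 this is 8141.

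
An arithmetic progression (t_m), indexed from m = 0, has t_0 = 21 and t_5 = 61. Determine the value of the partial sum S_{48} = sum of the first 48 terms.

10032

Common difference d = (61 - 21) / (5 - 0) = 8.
t_m = 21 + (m - 0)·8.
t_{47} = 397; S = 48·(21 + 397)/2 = 10032.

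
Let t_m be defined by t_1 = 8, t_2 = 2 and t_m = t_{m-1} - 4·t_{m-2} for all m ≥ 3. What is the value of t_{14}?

-982

Compute successive terms:
t_3 = -30  t_4 = -38  t_5 = 82  …  t_{11} = 6082  t_{12} = -7782  t_{13} = -32110  t_{14} = -982.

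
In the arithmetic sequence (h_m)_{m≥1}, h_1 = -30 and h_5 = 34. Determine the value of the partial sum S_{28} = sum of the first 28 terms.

Common difference d = (34 - (-30)) / (5 - 1) = 16.
h_m = -30 + (m - 1)·16.
h_{28} = 402; S = 28·(-30 + 402)/2 = 5208.

5208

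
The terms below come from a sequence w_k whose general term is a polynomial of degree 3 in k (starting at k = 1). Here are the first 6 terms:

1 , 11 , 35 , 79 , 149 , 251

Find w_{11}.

1451

1st diffs: 10, 24, 44, 70, 102.
2nd diffs: 14, 20, 26, 32.
3rd diffs: 6, 6, 6 (constant).
Newton forward-difference form: w_k = 1 + 10·C(k-1,1) + 14·C(k-1,2) + 6·C(k-1,3).
At k = 11: k-1 = 10, so w_{11} = 1 + 100 + 630 + 720 = 1451.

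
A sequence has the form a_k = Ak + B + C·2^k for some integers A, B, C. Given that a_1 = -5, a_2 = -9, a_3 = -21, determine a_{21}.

At k = 1, 2, 3: A + B + 2C = -5; 2A + B + 4C = -9; 3A + B + 8C = -21.
Subtracting the first from the second: A + 2C = -4.
Subtracting the second from the third: A + 4C = -12.
Solving: C = -4, A = 4, then B = -1.
Therefore a_{21} = 84 + (-1) + (-4)·2097152 = -8388525.

-8388525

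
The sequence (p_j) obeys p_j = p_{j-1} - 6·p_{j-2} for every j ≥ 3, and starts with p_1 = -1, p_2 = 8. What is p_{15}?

Applying the relation repeatedly:
p_3 = 14;  p_4 = -34;  p_5 = -118;  …;  p_{12} = 57686;  p_{13} = -66886;  p_{14} = -413002;  p_{15} = -11686.

-11686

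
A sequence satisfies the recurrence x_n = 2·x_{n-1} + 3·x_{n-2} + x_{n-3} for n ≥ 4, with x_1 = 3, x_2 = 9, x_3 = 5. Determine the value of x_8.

Compute successive terms:
x_4 = 40; x_5 = 104; x_6 = 333; x_7 = 1018; x_8 = 3139.

3139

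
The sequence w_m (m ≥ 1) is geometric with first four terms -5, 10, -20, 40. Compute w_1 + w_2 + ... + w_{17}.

-218455

Common ratio r = -2.
w_m = (-5)·(-2)^(m-1).
S = (-5)·((-2)^17 - 1)/(-2 - 1) = (-5)·(-131072 - 1)/(-3) = -218455.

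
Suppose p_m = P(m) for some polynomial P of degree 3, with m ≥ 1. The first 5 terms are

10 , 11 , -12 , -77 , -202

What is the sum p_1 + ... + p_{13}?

-19526

1st diffs: 1, -23, -65, -125.
2nd diffs: -24, -42, -60.
3rd diffs: -18, -18 (constant).
Newton forward-difference form: p_m = 10 + 1·C(m-1,1) + (-24)·C(m-1,2) + (-18)·C(m-1,3).
Continuing: …, -405, -704, -1117, -1662, …, p_{13} = -5522.
Summing m = 1..13 (13 terms) gives -19526.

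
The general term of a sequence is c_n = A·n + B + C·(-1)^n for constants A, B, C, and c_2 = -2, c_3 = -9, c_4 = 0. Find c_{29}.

17

At n = 2, 3, 4: 2A + B + C = -2; 3A + B - C = -9; 4A + B + C = 0.
Subtracting the first from the second: A - 2C = -7.
Subtracting the second from the third: A + 2C = 9.
Solving: C = 4, A = 1, then B = -8.
Therefore c_{29} = 29 + (-8) + 4·(-1) = 17.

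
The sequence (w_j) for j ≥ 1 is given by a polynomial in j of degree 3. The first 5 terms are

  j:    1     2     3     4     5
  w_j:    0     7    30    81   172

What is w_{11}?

2230

1st diffs: 7, 23, 51, 91.
2nd diffs: 16, 28, 40.
3rd diffs: 12, 12 (constant).
Newton forward-difference form: w_j = 7·C(j-1,1) + 16·C(j-1,2) + 12·C(j-1,3).
At j = 11: j-1 = 10, so w_{11} = 70 + 720 + 1440 = 2230.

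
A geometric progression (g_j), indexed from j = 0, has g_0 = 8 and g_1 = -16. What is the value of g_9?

Common ratio r = -2.
g_j = 8·(-2)^(j-0).
g_9 = 8·(-2)^9 = -4096.

-4096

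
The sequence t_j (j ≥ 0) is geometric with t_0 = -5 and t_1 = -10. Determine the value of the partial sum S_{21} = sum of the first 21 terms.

Common ratio r = 2.
t_j = (-5)·2^(j-0).
S = (-5)·(2^21 - 1)/(2 - 1) = (-5)·(2097152 - 1)/(1) = -10485755.

-10485755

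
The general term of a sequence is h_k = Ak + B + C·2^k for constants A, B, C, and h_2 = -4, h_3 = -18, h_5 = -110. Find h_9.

Plug in k = 2, 3, 5: 2A + B + 4C = -4; 3A + B + 8C = -18; 5A + B + 32C = -110.
Subtracting the first from the second: A + 4C = -14.
Subtracting the second from the third: 2A + 24C = -92.
Solving: C = -4, A = 2, then B = 8.
Therefore h_9 = 18 + 8 + (-4)·512 = -2022.

-2022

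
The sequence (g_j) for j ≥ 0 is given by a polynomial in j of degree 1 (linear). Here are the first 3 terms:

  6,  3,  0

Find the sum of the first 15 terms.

1st diffs: -3, -3 (constant).
So g_j = -3j + 6.
Continuing: …, -3, -6, -9, -12, …, g_{14} = -36.
Summing j = 0..14 (15 terms) gives -225.

-225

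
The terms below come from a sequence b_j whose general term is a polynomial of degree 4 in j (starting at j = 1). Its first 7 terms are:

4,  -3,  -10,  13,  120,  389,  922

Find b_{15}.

1st diffs: -7, -7, 23, 107, 269, 533.
2nd diffs: 0, 30, 84, 162, 264.
3rd diffs: 30, 54, 78, 102.
4th diffs: 24, 24, 24 (constant).
Newton forward-difference form: b_j = 4 + (-7)·C(j-1,1) + 30·C(j-1,3) + 24·C(j-1,4).
At j = 15: j-1 = 14, so b_{15} = 4 - 98 + 10920 + 24024 = 34850.

34850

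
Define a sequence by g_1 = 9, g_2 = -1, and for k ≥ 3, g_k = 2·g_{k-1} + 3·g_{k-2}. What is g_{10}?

39359

Compute successive terms:
g_3 = 25  g_4 = 47  g_5 = 169  g_6 = 479  g_7 = 1465  g_8 = 4367  g_9 = 13129  g_{10} = 39359.
(Characteristic roots are 3 and -1.)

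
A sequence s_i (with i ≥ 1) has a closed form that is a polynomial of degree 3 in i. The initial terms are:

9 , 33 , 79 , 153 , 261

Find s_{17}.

6393

1st diffs: 24, 46, 74, 108.
2nd diffs: 22, 28, 34.
3rd diffs: 6, 6 (constant).
Newton forward-difference form: s_i = 9 + 24·C(i-1,1) + 22·C(i-1,2) + 6·C(i-1,3).
At i = 17: i-1 = 16, so s_{17} = 9 + 384 + 2640 + 3360 = 6393.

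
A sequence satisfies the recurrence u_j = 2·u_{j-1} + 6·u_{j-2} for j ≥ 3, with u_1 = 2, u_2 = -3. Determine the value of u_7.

168

Step forward from the initial values:
u_3 = 6  u_4 = -6  u_5 = 24  u_6 = 12  u_7 = 168.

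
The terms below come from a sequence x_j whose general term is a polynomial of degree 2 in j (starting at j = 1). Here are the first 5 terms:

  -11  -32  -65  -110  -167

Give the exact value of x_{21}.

1st diffs: -21, -33, -45, -57.
2nd diffs: -12, -12, -12 (constant).
Newton forward-difference form: x_j = -11 + (-21)·C(j-1,1) + (-12)·C(j-1,2).
At j = 21: j-1 = 20, so x_{21} = -11 - 420 - 2280 = -2711.

-2711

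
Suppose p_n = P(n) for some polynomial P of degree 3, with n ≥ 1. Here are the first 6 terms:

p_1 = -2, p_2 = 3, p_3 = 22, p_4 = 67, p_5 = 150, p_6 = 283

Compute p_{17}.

8478

1st diffs: 5, 19, 45, 83, 133.
2nd diffs: 14, 26, 38, 50.
3rd diffs: 12, 12, 12 (constant).
So p_n = 2n^3 - 5n^2 + 6n - 5.
Evaluating at n = 17 gives p_{17} = 8478.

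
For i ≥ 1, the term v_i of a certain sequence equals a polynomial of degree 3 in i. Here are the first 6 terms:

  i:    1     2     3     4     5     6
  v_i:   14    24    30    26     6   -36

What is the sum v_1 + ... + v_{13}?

1st diffs: 10, 6, -4, -20, -42.
2nd diffs: -4, -10, -16, -22.
3rd diffs: -6, -6, -6 (constant).
Newton forward-difference form: v_i = 14 + 10·C(i-1,1) + (-4)·C(i-1,2) + (-6)·C(i-1,3).
Continuing: …, -106, -210, -354, -544, …, v_{13} = -1450.
Summing i = 1..13 (13 terms) gives -4472.

-4472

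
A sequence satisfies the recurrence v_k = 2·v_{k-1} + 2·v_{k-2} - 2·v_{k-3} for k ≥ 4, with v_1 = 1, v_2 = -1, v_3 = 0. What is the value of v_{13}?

-10704

Compute successive terms:
v_4 = -4; v_5 = -6; v_6 = -20; v_7 = -44; v_8 = -116; v_9 = -280; v_{10} = -704; v_{11} = -1736; v_{12} = -4320; v_{13} = -10704.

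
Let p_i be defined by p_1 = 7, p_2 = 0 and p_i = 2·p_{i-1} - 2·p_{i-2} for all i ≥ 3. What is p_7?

56

Iterate the recurrence:
p_3 = -14, p_4 = -28, p_5 = -28, p_6 = 0, p_7 = 56.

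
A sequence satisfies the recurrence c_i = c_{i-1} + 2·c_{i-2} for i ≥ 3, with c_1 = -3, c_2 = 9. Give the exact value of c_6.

Step forward from the initial values:
c_3 = 3, c_4 = 21, c_5 = 27, c_6 = 69.
(Characteristic roots are 2 and -1.)

69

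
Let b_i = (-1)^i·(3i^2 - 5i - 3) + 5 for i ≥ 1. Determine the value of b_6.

(-1)^6 = 1; 3i^2 - 5i - 3 at i=6 is 75; so b_6 = 80.

80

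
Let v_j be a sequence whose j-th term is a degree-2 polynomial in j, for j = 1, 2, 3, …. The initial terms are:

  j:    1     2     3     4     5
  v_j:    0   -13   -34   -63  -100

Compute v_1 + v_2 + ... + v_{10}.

-1545

1st diffs: -13, -21, -29, -37.
2nd diffs: -8, -8, -8 (constant).
Newton forward-difference form: v_j = (-13)·C(j-1,1) + (-8)·C(j-1,2).
Continuing: …, -145, -198, -259, -328, …, v_{10} = -405.
Summing j = 1..10 (10 terms) gives -1545.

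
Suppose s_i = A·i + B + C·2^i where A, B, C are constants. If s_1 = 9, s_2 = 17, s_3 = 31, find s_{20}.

Write the equations: A + B + 2C = 9; 2A + B + 4C = 17; 3A + B + 8C = 31.
Subtracting the first from the second: A + 2C = 8.
Subtracting the second from the third: A + 4C = 14.
Solving: C = 3, A = 2, then B = 1.
Therefore s_{20} = 40 + 1 + 3·1048576 = 3145769.

3145769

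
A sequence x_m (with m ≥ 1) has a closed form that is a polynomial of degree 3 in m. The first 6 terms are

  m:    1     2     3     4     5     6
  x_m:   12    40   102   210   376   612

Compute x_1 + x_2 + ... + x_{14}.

1st diffs: 28, 62, 108, 166, 236.
2nd diffs: 34, 46, 58, 70.
3rd diffs: 12, 12, 12 (constant).
So x_m = 2m^3 + 5m^2 - m + 6.
Continuing: …, 930, 1342, 1860, 2496, …, x_{14} = 6460.
Summing m = 1..14 (14 terms) gives 27104.

27104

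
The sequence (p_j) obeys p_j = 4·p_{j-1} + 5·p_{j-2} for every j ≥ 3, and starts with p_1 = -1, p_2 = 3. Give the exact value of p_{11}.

3255207

Iterate the recurrence:
p_3 = 7, p_4 = 43, p_5 = 207, p_6 = 1043, p_7 = 5207, p_8 = 26043, p_9 = 130207, p_{10} = 651043, p_{11} = 3255207.
(Characteristic roots are 5 and -1.)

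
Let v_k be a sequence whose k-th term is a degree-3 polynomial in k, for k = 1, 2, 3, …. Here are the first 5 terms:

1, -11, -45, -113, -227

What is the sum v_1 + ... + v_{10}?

-5690

1st diffs: -12, -34, -68, -114.
2nd diffs: -22, -34, -46.
3rd diffs: -12, -12 (constant).
Newton forward-difference form: v_k = 1 + (-12)·C(k-1,1) + (-22)·C(k-1,2) + (-12)·C(k-1,3).
Continuing: …, -399, -641, -965, -1383, …, v_{10} = -1907.
Summing k = 1..10 (10 terms) gives -5690.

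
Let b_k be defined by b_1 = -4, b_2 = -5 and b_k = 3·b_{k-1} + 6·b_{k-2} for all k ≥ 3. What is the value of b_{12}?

-20383083

Step forward from the initial values:
b_3 = -39, b_4 = -147, b_5 = -675, b_6 = -2907, b_7 = -12771, b_8 = -55755, b_9 = -243891, b_{10} = -1066203, b_{11} = -4661955, b_{12} = -20383083.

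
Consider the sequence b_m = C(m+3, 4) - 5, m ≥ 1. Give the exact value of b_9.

490

C(12, 4) = 495, so b_9 = 490.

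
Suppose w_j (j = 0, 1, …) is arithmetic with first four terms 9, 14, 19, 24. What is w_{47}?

Common difference d = 5.
w_j = 9 + (j - 0)·5.
w_{47} = 9 + 47·5 = 244.

244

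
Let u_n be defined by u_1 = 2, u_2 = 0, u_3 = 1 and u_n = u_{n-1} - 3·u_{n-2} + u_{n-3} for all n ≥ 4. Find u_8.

19

Compute successive terms:
u_4 = 3, u_5 = 0, u_6 = -8, u_7 = -5, u_8 = 19.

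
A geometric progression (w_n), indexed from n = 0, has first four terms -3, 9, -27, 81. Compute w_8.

Common ratio r = -3.
w_n = (-3)·(-3)^(n-0).
w_8 = (-3)·(-3)^8 = -19683.

-19683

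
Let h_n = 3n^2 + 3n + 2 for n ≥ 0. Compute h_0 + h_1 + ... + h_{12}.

2210

Over n = 0..12: Σn = 78, Σn² = 650.
Total = (3)·650 + (3)·78 + (2)·13 = 2210.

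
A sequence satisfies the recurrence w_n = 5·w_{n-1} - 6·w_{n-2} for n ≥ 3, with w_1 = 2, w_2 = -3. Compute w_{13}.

-3683223

Step forward from the initial values:
w_3 = -27, w_4 = -117, w_5 = -423, …, w_{10} = -133173, w_{11} = -404127, w_{12} = -1221597, w_{13} = -3683223.
(Characteristic roots are 3 and 2.)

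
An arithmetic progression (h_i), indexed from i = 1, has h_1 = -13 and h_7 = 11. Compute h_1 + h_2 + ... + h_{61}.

Common difference d = (11 - (-13)) / (7 - 1) = 4.
h_i = -13 + (i - 1)·4.
h_{61} = 227; S = 61·(-13 + 227)/2 = 6527.

6527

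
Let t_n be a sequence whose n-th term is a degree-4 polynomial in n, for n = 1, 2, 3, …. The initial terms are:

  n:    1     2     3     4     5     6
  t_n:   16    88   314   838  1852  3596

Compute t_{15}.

1st diffs: 72, 226, 524, 1014, 1744.
2nd diffs: 154, 298, 490, 730.
3rd diffs: 144, 192, 240.
4th diffs: 48, 48 (constant).
So t_n = 2n^4 + 4n^3 + 3n^2 + 5n + 2.
Evaluating at n = 15 gives t_{15} = 115502.

115502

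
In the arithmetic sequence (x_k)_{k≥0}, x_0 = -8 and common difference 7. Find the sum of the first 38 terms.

x_k = -8 + (k - 0)·7.
x_{37} = 251; S = 38·(-8 + 251)/2 = 4617.

4617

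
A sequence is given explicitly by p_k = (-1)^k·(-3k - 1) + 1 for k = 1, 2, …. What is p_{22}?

-66

(-1)^22 = 1; -3k - 1 at k=22 is -67; so p_{22} = -66.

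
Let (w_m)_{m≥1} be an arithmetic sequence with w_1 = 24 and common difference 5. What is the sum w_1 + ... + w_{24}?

1956

w_m = 24 + (m - 1)·5.
w_{24} = 139; S = 24·(24 + 139)/2 = 1956.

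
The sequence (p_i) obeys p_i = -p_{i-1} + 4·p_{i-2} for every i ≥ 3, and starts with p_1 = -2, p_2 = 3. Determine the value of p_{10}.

p_3 = -11  p_4 = 23  p_5 = -67  p_6 = 159  p_7 = -427  p_8 = 1063  p_9 = -2771  p_{10} = 7023.

7023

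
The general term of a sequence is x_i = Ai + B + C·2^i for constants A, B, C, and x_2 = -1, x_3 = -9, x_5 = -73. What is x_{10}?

At i = 2, 3, 5: 2A + B + 4C = -1; 3A + B + 8C = -9; 5A + B + 32C = -73.
Subtracting the first from the second: A + 4C = -8.
Subtracting the second from the third: 2A + 24C = -64.
Solving: C = -3, A = 4, then B = 3.
Hence x_{10} = 4·10 + 3 + (-3)·1024 = -3029.

-3029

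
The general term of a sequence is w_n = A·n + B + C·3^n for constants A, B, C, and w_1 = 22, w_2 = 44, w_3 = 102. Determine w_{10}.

177196

Write the equations: A + B + 3C = 22; 2A + B + 9C = 44; 3A + B + 27C = 102.
Subtracting the first from the second: A + 6C = 22.
Subtracting the second from the third: A + 18C = 58.
Solving: C = 3, A = 4, then B = 9.
So w_n = 4·n + 9 + 3·3^n; at n=10 this is 177196.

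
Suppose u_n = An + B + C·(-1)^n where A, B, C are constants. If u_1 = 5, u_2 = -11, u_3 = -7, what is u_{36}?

Plug in n = 1, 2, 3: A + B - C = 5; 2A + B + C = -11; 3A + B - C = -7.
Subtracting the first from the second: A + 2C = -16.
Subtracting the second from the third: A - 2C = 4.
Solving: C = -5, A = -6, then B = 6.
So u_n = -6·n + 6 + (-5)·(-1)^n; at n=36 this is -215.

-215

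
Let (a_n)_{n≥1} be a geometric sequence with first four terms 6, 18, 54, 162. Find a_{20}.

Common ratio r = 3.
a_n = 6·3^(n-1).
a_{20} = 6·3^19 = 6973568802.

6973568802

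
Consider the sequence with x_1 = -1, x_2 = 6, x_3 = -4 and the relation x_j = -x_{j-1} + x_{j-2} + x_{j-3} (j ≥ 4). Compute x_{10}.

18

Applying the relation repeatedly:
x_4 = 9  x_5 = -7  x_6 = 12  x_7 = -10  x_8 = 15  x_9 = -13  x_{10} = 18.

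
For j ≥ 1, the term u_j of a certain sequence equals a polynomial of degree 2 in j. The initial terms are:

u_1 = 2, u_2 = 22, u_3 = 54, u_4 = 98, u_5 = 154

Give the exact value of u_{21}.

2682

1st diffs: 20, 32, 44, 56.
2nd diffs: 12, 12, 12 (constant).
So u_j = 6j^2 + 2j - 6.
Evaluating at j = 21 gives u_{21} = 2682.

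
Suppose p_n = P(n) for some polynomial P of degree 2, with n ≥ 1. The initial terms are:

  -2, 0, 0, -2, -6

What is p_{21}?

-342

1st diffs: 2, 0, -2, -4.
2nd diffs: -2, -2, -2 (constant).
Newton forward-difference form: p_n = -2 + 2·C(n-1,1) + (-2)·C(n-1,2).
At n = 21: n-1 = 20, so p_{21} = -2 + 40 - 380 = -342.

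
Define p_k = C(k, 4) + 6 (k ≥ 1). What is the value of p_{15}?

1371

C(15, 4) = 1365, so p_{15} = 1371.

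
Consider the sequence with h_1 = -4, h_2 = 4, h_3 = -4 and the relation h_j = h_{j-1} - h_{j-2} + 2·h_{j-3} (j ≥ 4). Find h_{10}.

h_4 = -16; h_5 = -4; h_6 = 4; h_7 = -24; h_8 = -36; h_9 = -4; h_{10} = -16.

-16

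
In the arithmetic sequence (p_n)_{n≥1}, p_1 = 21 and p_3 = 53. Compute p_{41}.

Common difference d = (53 - 21) / (3 - 1) = 16.
p_n = 21 + (n - 1)·16.
p_{41} = 21 + 40·16 = 661.

661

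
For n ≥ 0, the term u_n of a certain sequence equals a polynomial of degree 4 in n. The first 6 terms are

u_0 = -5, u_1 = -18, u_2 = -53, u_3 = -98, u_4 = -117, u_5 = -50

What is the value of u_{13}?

1st diffs: -13, -35, -45, -19, 67.
2nd diffs: -22, -10, 26, 86.
3rd diffs: 12, 36, 60.
4th diffs: 24, 24 (constant).
Newton forward-difference form: u_n = -5 + (-13)·C(n,1) + (-22)·C(n,2) + 12·C(n,3) + 24·C(n,4).
At n = 13: n = 13, so u_{13} = -5 - 169 - 1716 + 3432 + 17160 = 18702.

18702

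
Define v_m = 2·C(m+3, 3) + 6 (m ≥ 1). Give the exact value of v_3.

46

C(6, 3) = 20, so v_3 = 46.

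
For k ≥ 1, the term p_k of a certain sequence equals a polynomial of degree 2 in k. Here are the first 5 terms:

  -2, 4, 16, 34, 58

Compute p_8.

1st diffs: 6, 12, 18, 24.
2nd diffs: 6, 6, 6 (constant).
So p_k = 3k^2 - 3k - 2.
Evaluating at k = 8 gives p_8 = 166.

166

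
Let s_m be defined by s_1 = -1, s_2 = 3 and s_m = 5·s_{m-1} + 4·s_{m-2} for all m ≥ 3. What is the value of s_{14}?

2415244083

s_3 = 11, s_4 = 67, s_5 = 379, …, s_{11} = 13031051, s_{12} = 74297347, s_{13} = 423610939, s_{14} = 2415244083.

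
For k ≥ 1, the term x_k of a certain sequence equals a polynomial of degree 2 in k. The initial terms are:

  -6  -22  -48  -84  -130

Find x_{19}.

1st diffs: -16, -26, -36, -46.
2nd diffs: -10, -10, -10 (constant).
So x_k = -5k^2 - k.
Evaluating at k = 19 gives x_{19} = -1824.

-1824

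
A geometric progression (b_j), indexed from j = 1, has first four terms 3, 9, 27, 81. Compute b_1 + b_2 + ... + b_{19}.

1743392199

Common ratio r = 3.
b_j = 3·3^(j-1).
S = 3·(3^19 - 1)/(3 - 1) = 3·(1162261467 - 1)/(2) = 1743392199.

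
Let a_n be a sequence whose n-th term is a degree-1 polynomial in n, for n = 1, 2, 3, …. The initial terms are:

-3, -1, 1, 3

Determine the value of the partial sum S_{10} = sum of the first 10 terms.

1st diffs: 2, 2, 2 (constant).
So a_n = 2n - 5.
Continuing: …, 5, 7, 9, 11, …, a_{10} = 15.
Summing n = 1..10 (10 terms) gives 60.

60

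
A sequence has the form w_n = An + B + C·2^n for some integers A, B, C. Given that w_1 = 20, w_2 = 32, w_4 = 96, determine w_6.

Write the equations: A + B + 2C = 20; 2A + B + 4C = 32; 4A + B + 16C = 96.
Subtracting the first from the second: A + 2C = 12.
Subtracting the second from the third: 2A + 12C = 64.
Solving: C = 5, A = 2, then B = 8.
So w_n = 2·n + 8 + 5·2^n; at n=6 this is 340.

340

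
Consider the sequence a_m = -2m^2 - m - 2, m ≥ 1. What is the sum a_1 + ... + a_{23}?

Over m = 1..23: Σm = 276, Σm² = 4324.
Total = (-2)·4324 + (-1)·276 + (-2)·23 = -8970.

-8970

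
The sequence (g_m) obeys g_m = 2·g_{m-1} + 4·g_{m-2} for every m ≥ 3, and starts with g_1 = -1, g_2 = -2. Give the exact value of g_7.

Iterate the recurrence:
g_3 = -8;  g_4 = -24;  g_5 = -80;  g_6 = -256;  g_7 = -832.

-832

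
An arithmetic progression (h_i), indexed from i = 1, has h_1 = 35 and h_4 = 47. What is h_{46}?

Common difference d = (47 - 35) / (4 - 1) = 4.
h_i = 35 + (i - 1)·4.
h_{46} = 35 + 45·4 = 215.

215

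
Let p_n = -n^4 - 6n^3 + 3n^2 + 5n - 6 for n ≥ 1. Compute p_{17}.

p_{17} = -1·17^4 - 6·17^3 + 3·17^2 + 5·17 - 6 = -112053.

-112053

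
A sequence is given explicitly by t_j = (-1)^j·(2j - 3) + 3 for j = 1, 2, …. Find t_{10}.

20

(-1)^10 = 1; 2j - 3 at j=10 is 17; so t_{10} = 20.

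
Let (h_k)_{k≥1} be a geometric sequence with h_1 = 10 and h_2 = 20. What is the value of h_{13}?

40960

Common ratio r = 2.
h_k = 10·2^(k-1).
h_{13} = 10·2^12 = 40960.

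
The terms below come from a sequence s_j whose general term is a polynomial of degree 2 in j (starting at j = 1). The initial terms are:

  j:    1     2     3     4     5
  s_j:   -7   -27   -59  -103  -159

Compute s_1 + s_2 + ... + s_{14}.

-6286

1st diffs: -20, -32, -44, -56.
2nd diffs: -12, -12, -12 (constant).
Newton forward-difference form: s_j = -7 + (-20)·C(j-1,1) + (-12)·C(j-1,2).
Continuing: …, -227, -307, -399, -503, …, s_{14} = -1203.
Summing j = 1..14 (14 terms) gives -6286.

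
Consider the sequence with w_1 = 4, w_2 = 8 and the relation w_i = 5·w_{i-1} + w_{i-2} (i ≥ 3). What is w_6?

w_3 = 44, w_4 = 228, w_5 = 1184, w_6 = 6148.

6148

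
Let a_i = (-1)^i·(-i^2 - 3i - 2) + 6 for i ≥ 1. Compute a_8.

-84

(-1)^8 = 1; -i^2 - 3i - 2 at i=8 is -90; so a_8 = -84.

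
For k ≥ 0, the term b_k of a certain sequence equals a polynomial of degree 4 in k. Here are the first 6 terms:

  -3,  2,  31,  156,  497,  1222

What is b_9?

1st diffs: 5, 29, 125, 341, 725.
2nd diffs: 24, 96, 216, 384.
3rd diffs: 72, 120, 168.
4th diffs: 48, 48 (constant).
Newton forward-difference form: b_k = -3 + 5·C(k,1) + 24·C(k,2) + 72·C(k,3) + 48·C(k,4).
At k = 9: k = 9, so b_9 = -3 + 45 + 864 + 6048 + 6048 = 13002.

13002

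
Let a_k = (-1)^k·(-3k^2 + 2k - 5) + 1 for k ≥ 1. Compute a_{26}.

(-1)^26 = 1; -3k^2 + 2k - 5 at k=26 is -1981; so a_{26} = -1980.

-1980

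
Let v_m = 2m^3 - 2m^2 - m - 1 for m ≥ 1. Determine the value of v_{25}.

v_{25} = 2·25^3 - 2·25^2 - 1·25 - 1 = 29974.

29974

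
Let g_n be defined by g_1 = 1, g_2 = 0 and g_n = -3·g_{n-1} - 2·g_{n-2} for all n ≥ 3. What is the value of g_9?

Step forward from the initial values:
g_3 = -2;  g_4 = 6;  g_5 = -14;  g_6 = 30;  g_7 = -62;  g_8 = 126;  g_9 = -254.
(Characteristic roots are -1 and -2.)

-254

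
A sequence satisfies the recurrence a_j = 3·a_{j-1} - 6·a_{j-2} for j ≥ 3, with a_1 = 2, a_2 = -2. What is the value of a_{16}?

a_3 = -18, a_4 = -42, a_5 = -18, …, a_{13} = 115182, a_{14} = 365958, a_{15} = 406782, a_{16} = -975402.

-975402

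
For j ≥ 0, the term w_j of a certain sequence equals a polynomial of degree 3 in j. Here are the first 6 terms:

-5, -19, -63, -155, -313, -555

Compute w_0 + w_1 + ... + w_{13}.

-30282

1st diffs: -14, -44, -92, -158, -242.
2nd diffs: -30, -48, -66, -84.
3rd diffs: -18, -18, -18 (constant).
Newton forward-difference form: w_j = -5 + (-14)·C(j,1) + (-30)·C(j,2) + (-18)·C(j,3).
Continuing: …, -899, -1363, -1965, -2723, …, w_{13} = -7675.
Summing j = 0..13 (14 terms) gives -30282.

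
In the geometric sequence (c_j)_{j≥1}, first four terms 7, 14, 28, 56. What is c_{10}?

Common ratio r = 2.
c_j = 7·2^(j-1).
c_{10} = 7·2^9 = 3584.

3584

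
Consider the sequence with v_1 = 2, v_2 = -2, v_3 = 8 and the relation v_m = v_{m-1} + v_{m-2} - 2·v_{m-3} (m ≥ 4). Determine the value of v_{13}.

26

Compute successive terms:
v_4 = 2; v_5 = 14; v_6 = 0; v_7 = 10; v_8 = -18; v_9 = -8; v_{10} = -46; v_{11} = -18; v_{12} = -48; v_{13} = 26.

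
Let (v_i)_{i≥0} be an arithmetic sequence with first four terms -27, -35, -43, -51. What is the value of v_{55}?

-467

Common difference d = -8.
v_i = -27 + (i - 0)·(-8).
v_{55} = -27 + 55·(-8) = -467.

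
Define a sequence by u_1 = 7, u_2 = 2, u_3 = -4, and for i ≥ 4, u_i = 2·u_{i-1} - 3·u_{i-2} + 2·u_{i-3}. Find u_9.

Iterate the recurrence:
u_4 = 0  u_5 = 16  u_6 = 24  u_7 = 0  u_8 = -40  u_9 = -32.

-32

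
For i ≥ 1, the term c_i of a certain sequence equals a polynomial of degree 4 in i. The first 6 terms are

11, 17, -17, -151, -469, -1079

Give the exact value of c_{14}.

1st diffs: 6, -34, -134, -318, -610.
2nd diffs: -40, -100, -184, -292.
3rd diffs: -60, -84, -108.
4th diffs: -24, -24 (constant).
So c_i = -i^4 + 5i^2 + 6i + 1.
Evaluating at i = 14 gives c_{14} = -37351.

-37351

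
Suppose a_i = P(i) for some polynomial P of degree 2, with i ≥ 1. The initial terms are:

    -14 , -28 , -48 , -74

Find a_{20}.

-1306

1st diffs: -14, -20, -26.
2nd diffs: -6, -6 (constant).
Newton forward-difference form: a_i = -14 + (-14)·C(i-1,1) + (-6)·C(i-1,2).
At i = 20: i-1 = 19, so a_{20} = -14 - 266 - 1026 = -1306.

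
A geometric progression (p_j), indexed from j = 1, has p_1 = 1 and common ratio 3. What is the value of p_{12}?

p_j = 1·3^(j-1).
p_{12} = 1·3^11 = 177147.

177147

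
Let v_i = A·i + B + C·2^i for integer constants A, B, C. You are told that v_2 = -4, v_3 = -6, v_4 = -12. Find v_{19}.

Write the equations: 2A + B + 4C = -4; 3A + B + 8C = -6; 4A + B + 16C = -12.
Subtracting the first from the second: A + 4C = -2.
Subtracting the second from the third: A + 8C = -6.
Solving: C = -1, A = 2, then B = -4.
Hence v_{19} = 2·19 + (-4) + (-1)·524288 = -524254.

-524254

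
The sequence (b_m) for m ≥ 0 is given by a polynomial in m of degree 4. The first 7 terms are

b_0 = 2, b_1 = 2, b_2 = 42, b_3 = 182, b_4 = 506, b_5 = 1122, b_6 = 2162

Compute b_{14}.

1st diffs: 0, 40, 140, 324, 616, 1040.
2nd diffs: 40, 100, 184, 292, 424.
3rd diffs: 60, 84, 108, 132.
4th diffs: 24, 24, 24 (constant).
Newton forward-difference form: b_m = 2 + 40·C(m,2) + 60·C(m,3) + 24·C(m,4).
At m = 14: m = 14, so b_{14} = 2 + 3640 + 21840 + 24024 = 49506.

49506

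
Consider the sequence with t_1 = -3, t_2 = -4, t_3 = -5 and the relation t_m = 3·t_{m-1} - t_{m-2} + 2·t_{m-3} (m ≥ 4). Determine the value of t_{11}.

Step forward from the initial values:
t_4 = -17; t_5 = -54; t_6 = -155; t_7 = -445; t_8 = -1288; t_9 = -3729; t_{10} = -10789; t_{11} = -31214.

-31214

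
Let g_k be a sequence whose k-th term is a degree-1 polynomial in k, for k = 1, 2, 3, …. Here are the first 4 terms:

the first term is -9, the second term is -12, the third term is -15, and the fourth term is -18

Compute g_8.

-30

1st diffs: -3, -3, -3 (constant).
So g_k = -3k - 6.
Evaluating at k = 8 gives g_8 = -30.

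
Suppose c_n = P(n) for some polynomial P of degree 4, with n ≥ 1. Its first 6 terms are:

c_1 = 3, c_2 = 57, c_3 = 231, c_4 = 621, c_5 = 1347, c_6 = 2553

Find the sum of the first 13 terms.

1st diffs: 54, 174, 390, 726, 1206.
2nd diffs: 120, 216, 336, 480.
3rd diffs: 96, 120, 144.
4th diffs: 24, 24 (constant).
So c_n = n^4 + 6n^3 - n^2 - 3.
Continuing: …, 4407, 7101, 10851, 15897, …, c_{13} = 41571.
Summing n = 1..13 (13 terms) gives 138099.

138099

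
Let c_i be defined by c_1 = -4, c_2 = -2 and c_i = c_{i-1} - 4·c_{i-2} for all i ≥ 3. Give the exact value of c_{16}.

c_3 = 14  c_4 = 22  c_5 = -34  …  c_{13} = 16286  c_{14} = 4678  c_{15} = -60466  c_{16} = -79178.

-79178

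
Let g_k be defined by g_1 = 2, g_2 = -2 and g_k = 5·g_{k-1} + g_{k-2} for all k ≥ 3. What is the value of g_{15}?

-3106681768

g_3 = -8;  g_4 = -42;  g_5 = -218;  …;  g_{12} = -22189452;  g_{13} = -115220558;  g_{14} = -598292242;  g_{15} = -3106681768.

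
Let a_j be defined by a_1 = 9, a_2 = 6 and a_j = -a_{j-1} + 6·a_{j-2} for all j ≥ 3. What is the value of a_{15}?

11587260

Compute successive terms:
a_3 = 48, a_4 = -12, a_5 = 300, …, a_{12} = -411636, a_{13} = 1302492, a_{14} = -3772308, a_{15} = 11587260.
(Characteristic roots are 2 and -3.)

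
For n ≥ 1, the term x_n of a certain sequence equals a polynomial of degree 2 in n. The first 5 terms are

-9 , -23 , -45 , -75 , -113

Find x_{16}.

1st diffs: -14, -22, -30, -38.
2nd diffs: -8, -8, -8 (constant).
Newton forward-difference form: x_n = -9 + (-14)·C(n-1,1) + (-8)·C(n-1,2).
At n = 16: n-1 = 15, so x_{16} = -9 - 210 - 840 = -1059.

-1059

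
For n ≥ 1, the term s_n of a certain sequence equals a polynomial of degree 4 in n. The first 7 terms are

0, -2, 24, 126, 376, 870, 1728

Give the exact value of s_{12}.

17358

1st diffs: -2, 26, 102, 250, 494, 858.
2nd diffs: 28, 76, 148, 244, 364.
3rd diffs: 48, 72, 96, 120.
4th diffs: 24, 24, 24 (constant).
So s_n = n^4 - 2n^3 + n^2 - 6n + 6.
Evaluating at n = 12 gives s_{12} = 17358.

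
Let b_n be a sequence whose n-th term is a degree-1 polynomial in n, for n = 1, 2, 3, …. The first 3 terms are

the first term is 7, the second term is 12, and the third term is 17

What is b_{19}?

97

1st diffs: 5, 5 (constant).
So b_n = 5n + 2.
Evaluating at n = 19 gives b_{19} = 97.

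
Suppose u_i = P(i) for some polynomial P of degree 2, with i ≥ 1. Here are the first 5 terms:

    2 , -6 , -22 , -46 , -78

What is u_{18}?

-1222

1st diffs: -8, -16, -24, -32.
2nd diffs: -8, -8, -8 (constant).
So u_i = -4i^2 + 4i + 2.
Evaluating at i = 18 gives u_{18} = -1222.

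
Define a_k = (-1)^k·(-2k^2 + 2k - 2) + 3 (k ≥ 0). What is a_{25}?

(-1)^25 = -1; -2k^2 + 2k - 2 at k=25 is -1202; so a_{25} = 1205.

1205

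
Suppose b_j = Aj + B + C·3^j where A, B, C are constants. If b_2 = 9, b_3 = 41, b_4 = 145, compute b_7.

4345

The three given values yield: 2A + B + 9C = 9; 3A + B + 27C = 41; 4A + B + 81C = 145.
Subtracting the first from the second: A + 18C = 32.
Subtracting the second from the third: A + 54C = 104.
Solving: C = 2, A = -4, then B = -1.
Therefore b_7 = -28 + (-1) + 2·2187 = 4345.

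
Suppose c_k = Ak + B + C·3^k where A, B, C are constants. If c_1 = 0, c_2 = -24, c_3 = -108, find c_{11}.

At k = 1, 2, 3: A + B + 3C = 0; 2A + B + 9C = -24; 3A + B + 27C = -108.
Subtracting the first from the second: A + 6C = -24.
Subtracting the second from the third: A + 18C = -84.
Solving: C = -5, A = 6, then B = 9.
So c_k = 6·k + 9 + (-5)·3^k; at k=11 this is -885660.

-885660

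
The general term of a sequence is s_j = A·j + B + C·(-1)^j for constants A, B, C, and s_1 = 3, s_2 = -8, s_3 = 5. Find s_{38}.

28

The three given values yield: A + B - C = 3; 2A + B + C = -8; 3A + B - C = 5.
Subtracting the first from the second: A + 2C = -11.
Subtracting the second from the third: A - 2C = 13.
Solving: C = -6, A = 1, then B = -4.
Hence s_{38} = 1·38 + (-4) + (-6)·1 = 28.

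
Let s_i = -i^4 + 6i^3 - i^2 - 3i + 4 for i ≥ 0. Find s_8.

-1108

s_8 = -1·8^4 + 6·8^3 - 1·8^2 - 3·8 + 4 = -1108.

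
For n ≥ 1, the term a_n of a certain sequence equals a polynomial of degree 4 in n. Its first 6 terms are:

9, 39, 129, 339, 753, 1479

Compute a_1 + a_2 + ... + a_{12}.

63996

1st diffs: 30, 90, 210, 414, 726.
2nd diffs: 60, 120, 204, 312.
3rd diffs: 60, 84, 108.
4th diffs: 24, 24 (constant).
Newton forward-difference form: a_n = 9 + 30·C(n-1,1) + 60·C(n-1,2) + 60·C(n-1,3) + 24·C(n-1,4).
Continuing: …, 2649, 4419, 6969, 10503, …, a_{12} = 21459.
Summing n = 1..12 (12 terms) gives 63996.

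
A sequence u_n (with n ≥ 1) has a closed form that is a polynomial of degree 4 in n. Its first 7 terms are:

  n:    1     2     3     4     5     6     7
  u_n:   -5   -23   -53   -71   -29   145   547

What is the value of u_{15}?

31411

1st diffs: -18, -30, -18, 42, 174, 402.
2nd diffs: -12, 12, 60, 132, 228.
3rd diffs: 24, 48, 72, 96.
4th diffs: 24, 24, 24 (constant).
So u_n = n^4 - 6n^3 + 5n^2 - 6n + 1.
Evaluating at n = 15 gives u_{15} = 31411.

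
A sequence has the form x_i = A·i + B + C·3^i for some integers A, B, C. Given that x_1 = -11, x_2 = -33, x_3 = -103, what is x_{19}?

At i = 1, 2, 3: A + B + 3C = -11; 2A + B + 9C = -33; 3A + B + 27C = -103.
Subtracting the first from the second: A + 6C = -22.
Subtracting the second from the third: A + 18C = -70.
Solving: C = -4, A = 2, then B = -1.
So x_i = 2·i + (-1) + (-4)·3^i; at i=19 this is -4649045831.

-4649045831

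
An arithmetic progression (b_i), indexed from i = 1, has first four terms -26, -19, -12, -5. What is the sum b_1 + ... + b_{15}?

345

Common difference d = 7.
b_i = -26 + (i - 1)·7.
b_{15} = 72; S = 15·(-26 + 72)/2 = 345.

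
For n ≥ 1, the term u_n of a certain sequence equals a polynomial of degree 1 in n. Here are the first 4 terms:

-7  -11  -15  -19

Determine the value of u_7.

1st diffs: -4, -4, -4 (constant).
So u_n = -4n - 3.
Evaluating at n = 7 gives u_7 = -31.

-31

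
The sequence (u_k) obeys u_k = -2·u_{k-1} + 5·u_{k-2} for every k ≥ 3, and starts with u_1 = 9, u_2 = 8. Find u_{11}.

245989

Step forward from the initial values:
u_3 = 29, u_4 = -18, u_5 = 181, u_6 = -452, u_7 = 1809, u_8 = -5878, u_9 = 20801, u_{10} = -70992, u_{11} = 245989.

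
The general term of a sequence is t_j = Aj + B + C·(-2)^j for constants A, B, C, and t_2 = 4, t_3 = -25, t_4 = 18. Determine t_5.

-83

The three given values yield: 2A + B + 4C = 4; 3A + B - 8C = -25; 4A + B + 16C = 18.
Subtracting the first from the second: A - 12C = -29.
Subtracting the second from the third: A + 24C = 43.
Solving: C = 2, A = -5, then B = 6.
Therefore t_5 = -25 + 6 + 2·(-32) = -83.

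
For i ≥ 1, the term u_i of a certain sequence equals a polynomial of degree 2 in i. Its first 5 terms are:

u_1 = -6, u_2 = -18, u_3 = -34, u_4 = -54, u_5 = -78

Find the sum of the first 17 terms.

-4454

1st diffs: -12, -16, -20, -24.
2nd diffs: -4, -4, -4 (constant).
Newton forward-difference form: u_i = -6 + (-12)·C(i-1,1) + (-4)·C(i-1,2).
Continuing: …, -106, -138, -174, -214, …, u_{17} = -678.
Summing i = 1..17 (17 terms) gives -4454.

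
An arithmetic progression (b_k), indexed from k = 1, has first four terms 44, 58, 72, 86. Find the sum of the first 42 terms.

13902

Common difference d = 14.
b_k = 44 + (k - 1)·14.
b_{42} = 618; S = 42·(44 + 618)/2 = 13902.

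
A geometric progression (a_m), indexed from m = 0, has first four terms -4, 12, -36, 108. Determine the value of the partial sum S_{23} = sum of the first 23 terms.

-94143178828

Common ratio r = -3.
a_m = (-4)·(-3)^(m-0).
S = (-4)·((-3)^23 - 1)/(-3 - 1) = (-4)·(-94143178827 - 1)/(-4) = -94143178828.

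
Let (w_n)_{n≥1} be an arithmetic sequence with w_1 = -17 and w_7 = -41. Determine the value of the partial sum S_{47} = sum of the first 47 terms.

Common difference d = (-41 - (-17)) / (7 - 1) = -4.
w_n = -17 + (n - 1)·(-4).
w_{47} = -201; S = 47·(-17 + (-201))/2 = -5123.

-5123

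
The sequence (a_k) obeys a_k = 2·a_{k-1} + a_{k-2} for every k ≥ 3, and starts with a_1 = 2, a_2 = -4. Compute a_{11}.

Iterate the recurrence:
a_3 = -6; a_4 = -16; a_5 = -38; a_6 = -92; a_7 = -222; a_8 = -536; a_9 = -1294; a_{10} = -3124; a_{11} = -7542.

-7542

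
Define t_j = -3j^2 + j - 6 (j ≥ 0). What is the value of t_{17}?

-856

t_{17} = -3·17^2 + 1·17 - 6 = -856.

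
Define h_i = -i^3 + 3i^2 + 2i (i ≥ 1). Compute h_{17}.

h_{17} = -1·17^3 + 3·17^2 + 2·17 = -4012.

-4012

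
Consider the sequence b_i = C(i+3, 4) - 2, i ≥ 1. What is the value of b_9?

C(12, 4) = 495, so b_9 = 493.

493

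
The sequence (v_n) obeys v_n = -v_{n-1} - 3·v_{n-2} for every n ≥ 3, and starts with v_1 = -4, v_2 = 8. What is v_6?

68

Step forward from the initial values:
v_3 = 4  v_4 = -28  v_5 = 16  v_6 = 68.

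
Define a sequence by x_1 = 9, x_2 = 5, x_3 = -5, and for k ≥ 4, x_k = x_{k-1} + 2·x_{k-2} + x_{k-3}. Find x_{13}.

Iterate the recurrence:
x_4 = 14;  x_5 = 9;  x_6 = 32;  x_7 = 64;  x_8 = 137;  x_9 = 297;  x_{10} = 635;  x_{11} = 1366;  x_{12} = 2933;  x_{13} = 6300.

6300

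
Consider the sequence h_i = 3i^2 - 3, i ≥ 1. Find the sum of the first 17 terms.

5304

Over i = 1..17: Σi = 153, Σi² = 1785.
Total = (3)·1785 + (-3)·17 = 5304.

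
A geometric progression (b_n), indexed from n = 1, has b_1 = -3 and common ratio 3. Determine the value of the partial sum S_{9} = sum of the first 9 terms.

b_n = (-3)·3^(n-1).
S = (-3)·(3^9 - 1)/(3 - 1) = (-3)·(19683 - 1)/(2) = -29523.

-29523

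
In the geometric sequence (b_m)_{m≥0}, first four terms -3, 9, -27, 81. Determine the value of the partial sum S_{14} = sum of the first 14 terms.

Common ratio r = -3.
b_m = (-3)·(-3)^(m-0).
S = (-3)·((-3)^14 - 1)/(-3 - 1) = (-3)·(4782969 - 1)/(-4) = 3587226.

3587226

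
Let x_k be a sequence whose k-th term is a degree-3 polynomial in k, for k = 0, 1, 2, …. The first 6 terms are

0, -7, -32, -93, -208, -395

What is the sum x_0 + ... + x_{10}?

1st diffs: -7, -25, -61, -115, -187.
2nd diffs: -18, -36, -54, -72.
3rd diffs: -18, -18, -18 (constant).
Newton forward-difference form: x_k = (-7)·C(k,1) + (-18)·C(k,2) + (-18)·C(k,3).
Continuing: …, -672, -1057, -1568, -2223, …, x_{10} = -3040.
Summing k = 0..10 (11 terms) gives -9295.

-9295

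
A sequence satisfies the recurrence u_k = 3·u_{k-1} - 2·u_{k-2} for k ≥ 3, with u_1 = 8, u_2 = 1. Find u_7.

-433

Compute successive terms:
u_3 = -13;  u_4 = -41;  u_5 = -97;  u_6 = -209;  u_7 = -433.
(Characteristic roots are 2 and 1.)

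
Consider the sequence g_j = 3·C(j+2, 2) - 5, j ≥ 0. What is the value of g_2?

C(4, 2) = 6, so g_2 = 13.

13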